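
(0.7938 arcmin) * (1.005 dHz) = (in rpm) 0.0002216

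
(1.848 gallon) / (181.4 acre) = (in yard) 1.042e-08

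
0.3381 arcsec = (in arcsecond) 0.3381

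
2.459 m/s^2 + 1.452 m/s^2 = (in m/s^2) 3.911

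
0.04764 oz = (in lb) 0.002978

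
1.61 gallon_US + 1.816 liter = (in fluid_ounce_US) 267.5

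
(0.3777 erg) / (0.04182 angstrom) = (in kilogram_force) 921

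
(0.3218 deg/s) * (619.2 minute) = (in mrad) 2.087e+05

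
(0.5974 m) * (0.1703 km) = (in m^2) 101.7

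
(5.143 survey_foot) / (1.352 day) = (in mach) 3.941e-08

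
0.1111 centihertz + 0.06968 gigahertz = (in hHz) 6.968e+05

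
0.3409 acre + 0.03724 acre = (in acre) 0.3781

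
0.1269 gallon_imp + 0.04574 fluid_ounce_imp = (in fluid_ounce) 19.55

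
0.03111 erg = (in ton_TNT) 7.435e-19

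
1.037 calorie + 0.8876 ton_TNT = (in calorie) 8.876e+08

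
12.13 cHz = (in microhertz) 1.213e+05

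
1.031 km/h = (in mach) 0.0008411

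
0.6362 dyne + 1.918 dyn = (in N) 2.554e-05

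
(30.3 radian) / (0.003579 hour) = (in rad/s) 2.352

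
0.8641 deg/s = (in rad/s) 0.01508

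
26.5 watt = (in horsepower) 0.03554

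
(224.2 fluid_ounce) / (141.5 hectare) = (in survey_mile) 2.912e-12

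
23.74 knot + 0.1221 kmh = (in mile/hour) 27.4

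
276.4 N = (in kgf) 28.18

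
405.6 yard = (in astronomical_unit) 2.479e-09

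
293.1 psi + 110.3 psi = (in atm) 27.45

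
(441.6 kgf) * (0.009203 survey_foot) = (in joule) 12.15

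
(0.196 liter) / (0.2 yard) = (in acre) 2.648e-07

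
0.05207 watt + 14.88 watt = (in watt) 14.93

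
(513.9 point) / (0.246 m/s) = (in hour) 0.0002047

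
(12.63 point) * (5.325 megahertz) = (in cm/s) 2.373e+06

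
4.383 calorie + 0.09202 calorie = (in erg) 1.872e+08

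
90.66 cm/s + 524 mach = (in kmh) 6.423e+05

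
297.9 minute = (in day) 0.2069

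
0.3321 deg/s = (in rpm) 0.05535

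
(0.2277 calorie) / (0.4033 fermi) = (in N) 2.362e+15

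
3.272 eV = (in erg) 5.242e-12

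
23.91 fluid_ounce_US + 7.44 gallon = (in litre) 28.87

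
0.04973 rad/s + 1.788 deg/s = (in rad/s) 0.08094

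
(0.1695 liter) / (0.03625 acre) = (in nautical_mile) 6.239e-10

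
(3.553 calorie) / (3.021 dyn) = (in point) 1.395e+09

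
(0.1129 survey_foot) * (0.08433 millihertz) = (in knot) 5.641e-06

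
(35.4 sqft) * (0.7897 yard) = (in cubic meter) 2.375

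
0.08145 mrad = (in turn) 1.296e-05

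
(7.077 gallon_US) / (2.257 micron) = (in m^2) 1.187e+04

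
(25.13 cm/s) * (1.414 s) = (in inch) 13.99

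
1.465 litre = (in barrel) 0.009215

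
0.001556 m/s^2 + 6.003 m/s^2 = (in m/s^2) 6.005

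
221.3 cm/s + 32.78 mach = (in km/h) 4.019e+04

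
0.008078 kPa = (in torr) 0.06059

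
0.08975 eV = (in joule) 1.438e-20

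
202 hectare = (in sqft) 2.174e+07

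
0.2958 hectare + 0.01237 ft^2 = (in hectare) 0.2958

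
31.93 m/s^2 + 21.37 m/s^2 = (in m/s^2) 53.3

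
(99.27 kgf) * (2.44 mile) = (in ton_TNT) 0.0009137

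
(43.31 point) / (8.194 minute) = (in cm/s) 0.003108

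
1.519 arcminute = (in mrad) 0.4419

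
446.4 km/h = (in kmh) 446.4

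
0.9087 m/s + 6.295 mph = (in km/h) 13.4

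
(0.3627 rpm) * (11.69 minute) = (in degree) 1526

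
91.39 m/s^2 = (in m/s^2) 91.39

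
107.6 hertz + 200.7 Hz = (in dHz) 3083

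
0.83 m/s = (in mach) 0.002438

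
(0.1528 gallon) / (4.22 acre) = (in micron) 0.03387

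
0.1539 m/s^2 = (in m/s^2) 0.1539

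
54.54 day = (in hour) 1309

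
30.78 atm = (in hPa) 3.119e+04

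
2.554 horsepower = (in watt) 1905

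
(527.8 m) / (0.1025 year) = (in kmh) 0.0005878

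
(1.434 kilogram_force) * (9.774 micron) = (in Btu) 1.303e-07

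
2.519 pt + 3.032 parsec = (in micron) 9.356e+22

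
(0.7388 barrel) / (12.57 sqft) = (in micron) 1.006e+05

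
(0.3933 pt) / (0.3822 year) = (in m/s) 1.151e-11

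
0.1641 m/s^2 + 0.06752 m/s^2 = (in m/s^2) 0.2316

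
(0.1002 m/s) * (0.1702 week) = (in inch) 4.061e+05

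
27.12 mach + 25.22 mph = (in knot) 1.797e+04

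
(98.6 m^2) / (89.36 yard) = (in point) 3421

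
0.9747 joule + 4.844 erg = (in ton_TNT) 2.33e-10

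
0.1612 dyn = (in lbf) 3.624e-07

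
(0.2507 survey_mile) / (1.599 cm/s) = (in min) 420.5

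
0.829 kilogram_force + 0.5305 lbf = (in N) 10.49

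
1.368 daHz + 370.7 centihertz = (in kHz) 0.01739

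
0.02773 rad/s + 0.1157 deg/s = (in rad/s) 0.02975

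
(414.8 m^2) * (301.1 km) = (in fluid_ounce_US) 4.223e+12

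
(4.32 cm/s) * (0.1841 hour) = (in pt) 8.116e+04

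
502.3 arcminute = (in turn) 0.02325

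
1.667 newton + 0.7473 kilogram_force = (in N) 8.996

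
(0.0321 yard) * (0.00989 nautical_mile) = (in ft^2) 5.787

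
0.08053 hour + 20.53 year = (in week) 1070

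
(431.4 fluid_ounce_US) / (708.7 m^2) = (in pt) 0.05103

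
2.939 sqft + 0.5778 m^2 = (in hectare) 8.508e-05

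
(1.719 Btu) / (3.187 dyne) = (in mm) 5.691e+10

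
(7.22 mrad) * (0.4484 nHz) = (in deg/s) 1.855e-10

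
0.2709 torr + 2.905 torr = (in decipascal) 4234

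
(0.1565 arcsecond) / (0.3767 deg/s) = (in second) 0.0001154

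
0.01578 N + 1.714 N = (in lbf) 0.3889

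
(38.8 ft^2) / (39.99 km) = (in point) 0.2555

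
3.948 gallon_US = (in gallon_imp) 3.287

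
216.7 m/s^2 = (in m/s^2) 216.7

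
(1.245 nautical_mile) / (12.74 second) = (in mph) 404.9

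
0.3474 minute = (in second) 20.84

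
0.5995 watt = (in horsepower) 0.0008039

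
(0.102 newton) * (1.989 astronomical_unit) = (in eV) 1.894e+29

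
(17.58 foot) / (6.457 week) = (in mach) 4.03e-09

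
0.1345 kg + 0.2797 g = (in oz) 4.754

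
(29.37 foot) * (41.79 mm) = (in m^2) 0.3741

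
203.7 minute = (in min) 203.7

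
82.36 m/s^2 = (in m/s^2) 82.36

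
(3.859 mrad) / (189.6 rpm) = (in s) 0.0001944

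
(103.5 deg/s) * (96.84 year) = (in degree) 3.161e+11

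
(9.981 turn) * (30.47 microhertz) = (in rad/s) 0.001911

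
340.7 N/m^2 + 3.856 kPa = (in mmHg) 31.48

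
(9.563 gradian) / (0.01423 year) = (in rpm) 3.196e-06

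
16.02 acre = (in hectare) 6.483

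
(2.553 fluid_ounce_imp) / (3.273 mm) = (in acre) 5.477e-06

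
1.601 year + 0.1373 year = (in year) 1.738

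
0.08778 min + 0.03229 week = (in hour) 5.426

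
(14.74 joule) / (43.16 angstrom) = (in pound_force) 7.678e+08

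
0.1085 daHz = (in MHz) 1.085e-06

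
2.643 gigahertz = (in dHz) 2.643e+10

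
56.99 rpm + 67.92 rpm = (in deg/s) 749.5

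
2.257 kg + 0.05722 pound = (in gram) 2283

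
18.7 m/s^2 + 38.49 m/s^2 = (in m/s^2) 57.19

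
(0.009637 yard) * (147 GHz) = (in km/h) 4.663e+09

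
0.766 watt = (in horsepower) 0.001027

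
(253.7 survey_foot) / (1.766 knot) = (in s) 85.12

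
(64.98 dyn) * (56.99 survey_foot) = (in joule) 0.01129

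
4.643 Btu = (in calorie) 1171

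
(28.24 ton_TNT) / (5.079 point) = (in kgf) 6.724e+12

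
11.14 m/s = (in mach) 0.03272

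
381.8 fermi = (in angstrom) 0.003818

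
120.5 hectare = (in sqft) 1.297e+07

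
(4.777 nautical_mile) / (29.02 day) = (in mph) 0.007893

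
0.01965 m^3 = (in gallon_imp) 4.322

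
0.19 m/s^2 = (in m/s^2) 0.19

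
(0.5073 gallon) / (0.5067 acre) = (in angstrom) 9365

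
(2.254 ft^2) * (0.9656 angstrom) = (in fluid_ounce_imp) 7.116e-07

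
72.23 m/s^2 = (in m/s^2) 72.23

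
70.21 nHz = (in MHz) 7.021e-14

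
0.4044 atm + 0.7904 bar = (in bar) 1.2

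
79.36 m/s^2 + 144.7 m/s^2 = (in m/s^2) 224.1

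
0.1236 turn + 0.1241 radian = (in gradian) 57.34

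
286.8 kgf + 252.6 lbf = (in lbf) 884.9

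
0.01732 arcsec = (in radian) 8.397e-08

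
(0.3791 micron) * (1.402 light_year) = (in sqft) 5.412e+10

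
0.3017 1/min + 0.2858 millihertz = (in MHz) 5.314e-09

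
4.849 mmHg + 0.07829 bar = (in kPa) 8.475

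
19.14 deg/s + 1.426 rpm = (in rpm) 4.616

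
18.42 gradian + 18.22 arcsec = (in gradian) 18.43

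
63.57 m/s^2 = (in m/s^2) 63.57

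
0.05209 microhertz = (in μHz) 0.05209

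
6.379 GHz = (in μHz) 6.379e+15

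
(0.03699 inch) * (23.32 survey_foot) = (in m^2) 0.006678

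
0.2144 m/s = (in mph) 0.4796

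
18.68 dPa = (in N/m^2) 1.868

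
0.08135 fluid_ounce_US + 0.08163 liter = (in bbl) 0.0005286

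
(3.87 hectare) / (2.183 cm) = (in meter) 1.773e+06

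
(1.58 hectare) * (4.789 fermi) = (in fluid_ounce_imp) 2.663e-06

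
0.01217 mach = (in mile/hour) 9.27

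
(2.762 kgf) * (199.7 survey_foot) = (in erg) 1.649e+10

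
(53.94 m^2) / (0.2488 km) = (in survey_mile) 0.0001347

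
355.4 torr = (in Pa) 4.738e+04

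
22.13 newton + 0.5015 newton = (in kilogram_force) 2.308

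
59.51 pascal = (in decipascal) 595.1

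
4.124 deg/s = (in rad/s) 0.07198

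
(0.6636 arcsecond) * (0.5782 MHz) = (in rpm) 17.76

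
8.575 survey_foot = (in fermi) 2.614e+15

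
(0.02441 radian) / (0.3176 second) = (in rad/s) 0.07686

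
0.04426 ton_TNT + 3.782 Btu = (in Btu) 1.755e+05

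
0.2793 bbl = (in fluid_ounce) 1502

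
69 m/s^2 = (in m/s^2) 69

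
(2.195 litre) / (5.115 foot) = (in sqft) 0.01515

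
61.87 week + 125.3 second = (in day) 433.1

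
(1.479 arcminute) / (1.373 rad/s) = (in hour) 8.704e-08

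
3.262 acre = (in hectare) 1.32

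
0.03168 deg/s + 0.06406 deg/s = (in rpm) 0.01596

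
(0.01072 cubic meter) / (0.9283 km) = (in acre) 2.854e-09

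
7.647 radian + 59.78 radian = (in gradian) 4293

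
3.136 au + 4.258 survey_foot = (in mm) 4.691e+14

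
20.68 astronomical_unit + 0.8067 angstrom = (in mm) 3.094e+15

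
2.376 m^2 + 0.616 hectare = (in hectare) 0.6162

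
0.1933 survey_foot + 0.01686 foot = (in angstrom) 6.406e+08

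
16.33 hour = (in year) 0.001864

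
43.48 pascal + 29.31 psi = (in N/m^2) 2.021e+05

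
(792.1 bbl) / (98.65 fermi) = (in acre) 3.154e+11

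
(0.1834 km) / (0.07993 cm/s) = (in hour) 63.74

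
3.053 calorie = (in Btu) 0.01211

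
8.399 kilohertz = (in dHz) 8.399e+04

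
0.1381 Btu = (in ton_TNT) 3.482e-08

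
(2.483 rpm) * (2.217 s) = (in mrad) 576.5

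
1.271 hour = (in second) 4576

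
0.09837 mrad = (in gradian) 0.006262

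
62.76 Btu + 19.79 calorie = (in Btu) 62.84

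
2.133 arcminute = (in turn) 9.875e-05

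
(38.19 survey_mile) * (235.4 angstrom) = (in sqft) 0.01557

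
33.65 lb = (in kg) 15.26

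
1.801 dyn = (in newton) 1.801e-05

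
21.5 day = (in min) 3.096e+04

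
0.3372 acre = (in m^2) 1365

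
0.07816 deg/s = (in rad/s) 0.001364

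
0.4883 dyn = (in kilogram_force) 4.979e-07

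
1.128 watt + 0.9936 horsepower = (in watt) 742.1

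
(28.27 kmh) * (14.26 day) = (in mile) 6012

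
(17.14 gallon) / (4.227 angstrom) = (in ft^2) 1.652e+09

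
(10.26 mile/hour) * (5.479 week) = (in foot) 4.986e+07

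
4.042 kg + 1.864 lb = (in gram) 4887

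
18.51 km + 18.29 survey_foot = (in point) 5.249e+07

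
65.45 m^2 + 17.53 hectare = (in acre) 43.33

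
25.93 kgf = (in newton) 254.3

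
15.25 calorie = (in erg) 6.381e+08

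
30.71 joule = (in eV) 1.917e+20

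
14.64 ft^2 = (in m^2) 1.36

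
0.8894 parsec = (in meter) 2.744e+16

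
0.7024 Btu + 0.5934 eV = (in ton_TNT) 1.771e-07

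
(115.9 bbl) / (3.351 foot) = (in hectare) 0.001804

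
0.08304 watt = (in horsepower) 0.0001114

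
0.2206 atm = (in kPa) 22.35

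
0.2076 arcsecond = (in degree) 5.767e-05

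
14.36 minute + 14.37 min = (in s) 1724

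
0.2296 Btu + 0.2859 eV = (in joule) 242.2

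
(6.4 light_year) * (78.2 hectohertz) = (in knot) 9.204e+20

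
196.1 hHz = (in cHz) 1.961e+06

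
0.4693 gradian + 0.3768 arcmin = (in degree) 0.4287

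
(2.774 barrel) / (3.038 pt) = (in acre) 0.1017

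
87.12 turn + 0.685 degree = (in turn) 87.12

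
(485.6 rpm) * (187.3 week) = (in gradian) 3.667e+11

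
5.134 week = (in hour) 862.5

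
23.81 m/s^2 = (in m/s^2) 23.81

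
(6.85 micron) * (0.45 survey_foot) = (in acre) 2.322e-10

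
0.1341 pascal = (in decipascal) 1.341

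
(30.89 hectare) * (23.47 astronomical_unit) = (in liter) 1.085e+21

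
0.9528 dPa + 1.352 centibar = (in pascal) 1352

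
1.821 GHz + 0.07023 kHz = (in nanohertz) 1.821e+18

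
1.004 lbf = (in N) 4.466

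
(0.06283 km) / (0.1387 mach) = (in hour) 0.0003695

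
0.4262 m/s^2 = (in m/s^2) 0.4262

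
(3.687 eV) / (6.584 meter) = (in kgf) 9.149e-21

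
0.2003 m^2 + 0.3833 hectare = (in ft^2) 4.126e+04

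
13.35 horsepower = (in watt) 9955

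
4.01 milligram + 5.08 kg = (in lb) 11.2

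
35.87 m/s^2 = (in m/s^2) 35.87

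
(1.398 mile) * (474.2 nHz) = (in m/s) 0.001067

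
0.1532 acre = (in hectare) 0.062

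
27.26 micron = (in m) 2.726e-05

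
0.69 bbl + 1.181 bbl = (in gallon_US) 78.58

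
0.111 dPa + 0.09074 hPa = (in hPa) 0.09085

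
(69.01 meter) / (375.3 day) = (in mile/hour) 4.761e-06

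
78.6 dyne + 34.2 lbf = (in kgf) 15.51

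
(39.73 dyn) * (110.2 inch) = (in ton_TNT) 2.658e-13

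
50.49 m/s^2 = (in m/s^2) 50.49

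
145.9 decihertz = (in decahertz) 1.459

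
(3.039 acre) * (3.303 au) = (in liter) 6.077e+18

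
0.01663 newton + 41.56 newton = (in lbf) 9.347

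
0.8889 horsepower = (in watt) 662.9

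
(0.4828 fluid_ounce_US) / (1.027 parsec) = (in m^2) 4.506e-22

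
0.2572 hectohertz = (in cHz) 2572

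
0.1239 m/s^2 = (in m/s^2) 0.1239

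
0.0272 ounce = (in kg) 0.0007711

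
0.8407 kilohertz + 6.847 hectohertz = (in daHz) 152.5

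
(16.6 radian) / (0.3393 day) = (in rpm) 0.005407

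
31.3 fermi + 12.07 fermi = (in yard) 4.743e-14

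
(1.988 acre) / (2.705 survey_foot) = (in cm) 9.758e+05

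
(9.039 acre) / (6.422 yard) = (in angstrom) 6.229e+13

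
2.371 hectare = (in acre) 5.859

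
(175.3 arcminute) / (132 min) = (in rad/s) 6.438e-06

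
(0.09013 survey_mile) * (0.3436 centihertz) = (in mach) 0.001464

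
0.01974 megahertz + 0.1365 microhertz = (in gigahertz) 1.974e-05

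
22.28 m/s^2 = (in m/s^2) 22.28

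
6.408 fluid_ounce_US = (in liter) 0.1895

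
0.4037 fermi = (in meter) 4.037e-16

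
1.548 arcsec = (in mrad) 0.007505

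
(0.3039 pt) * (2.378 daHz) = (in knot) 0.004956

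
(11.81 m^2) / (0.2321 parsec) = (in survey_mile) 1.025e-18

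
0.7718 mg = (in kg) 7.718e-07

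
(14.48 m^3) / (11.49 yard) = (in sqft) 14.83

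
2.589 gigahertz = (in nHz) 2.589e+18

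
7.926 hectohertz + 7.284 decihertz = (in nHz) 7.933e+11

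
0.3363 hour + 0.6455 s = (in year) 3.841e-05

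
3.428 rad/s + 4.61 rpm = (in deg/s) 224.1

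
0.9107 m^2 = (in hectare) 9.107e-05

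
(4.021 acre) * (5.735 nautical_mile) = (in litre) 1.728e+11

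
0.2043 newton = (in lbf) 0.04593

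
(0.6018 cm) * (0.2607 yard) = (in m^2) 0.001435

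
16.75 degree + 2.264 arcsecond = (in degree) 16.75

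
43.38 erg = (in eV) 2.708e+13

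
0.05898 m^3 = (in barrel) 0.371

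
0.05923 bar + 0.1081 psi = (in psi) 0.9672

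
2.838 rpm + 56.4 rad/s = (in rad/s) 56.7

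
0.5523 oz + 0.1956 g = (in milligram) 1.585e+04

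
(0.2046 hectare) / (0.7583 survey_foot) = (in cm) 8.852e+05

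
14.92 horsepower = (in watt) 1.113e+04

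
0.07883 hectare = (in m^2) 788.3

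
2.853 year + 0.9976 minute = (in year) 2.853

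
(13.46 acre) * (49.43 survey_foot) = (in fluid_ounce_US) 2.775e+10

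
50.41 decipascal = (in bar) 5.041e-05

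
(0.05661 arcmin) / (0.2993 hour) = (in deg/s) 8.757e-07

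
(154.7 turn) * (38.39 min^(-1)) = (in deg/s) 3.563e+04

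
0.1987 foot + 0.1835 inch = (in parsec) 2.114e-18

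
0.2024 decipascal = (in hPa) 0.0002024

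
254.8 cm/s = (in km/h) 9.173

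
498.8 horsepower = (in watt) 3.72e+05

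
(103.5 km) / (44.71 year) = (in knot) 0.0001427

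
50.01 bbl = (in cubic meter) 7.951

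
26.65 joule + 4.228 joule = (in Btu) 0.02927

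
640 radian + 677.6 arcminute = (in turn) 101.9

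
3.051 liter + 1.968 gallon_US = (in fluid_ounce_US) 355.1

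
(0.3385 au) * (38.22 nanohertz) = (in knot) 3762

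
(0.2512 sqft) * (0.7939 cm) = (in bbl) 0.001165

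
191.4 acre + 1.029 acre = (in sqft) 8.382e+06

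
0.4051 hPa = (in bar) 0.0004051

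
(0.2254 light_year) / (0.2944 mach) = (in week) 3.517e+07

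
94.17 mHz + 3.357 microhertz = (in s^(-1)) 0.09417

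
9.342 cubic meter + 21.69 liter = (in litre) 9364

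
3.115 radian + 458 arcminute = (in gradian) 206.8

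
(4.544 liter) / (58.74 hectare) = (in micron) 0.007736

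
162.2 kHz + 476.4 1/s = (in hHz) 1627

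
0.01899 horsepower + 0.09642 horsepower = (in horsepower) 0.1154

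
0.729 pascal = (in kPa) 0.000729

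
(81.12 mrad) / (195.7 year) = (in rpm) 1.255e-10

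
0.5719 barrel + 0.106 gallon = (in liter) 91.33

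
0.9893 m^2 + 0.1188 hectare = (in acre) 0.2938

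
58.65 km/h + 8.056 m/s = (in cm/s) 2435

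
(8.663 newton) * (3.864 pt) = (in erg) 1.181e+05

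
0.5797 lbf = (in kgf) 0.2629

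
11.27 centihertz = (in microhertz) 1.127e+05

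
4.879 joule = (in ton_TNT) 1.166e-09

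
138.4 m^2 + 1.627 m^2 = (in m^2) 140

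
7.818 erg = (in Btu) 7.41e-10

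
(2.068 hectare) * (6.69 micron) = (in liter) 138.3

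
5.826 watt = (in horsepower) 0.007813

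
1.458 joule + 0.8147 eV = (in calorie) 0.3485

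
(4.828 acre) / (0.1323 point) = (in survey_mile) 2.601e+05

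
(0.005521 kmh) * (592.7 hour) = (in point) 9.276e+06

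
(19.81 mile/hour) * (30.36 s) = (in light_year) 2.842e-14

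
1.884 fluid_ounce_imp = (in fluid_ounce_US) 1.81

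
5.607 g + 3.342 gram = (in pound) 0.01973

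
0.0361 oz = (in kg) 0.001023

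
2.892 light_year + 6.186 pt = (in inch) 1.077e+18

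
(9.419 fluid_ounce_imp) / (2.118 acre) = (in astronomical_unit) 2.087e-19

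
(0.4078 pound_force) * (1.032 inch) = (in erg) 4.755e+05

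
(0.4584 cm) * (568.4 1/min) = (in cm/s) 4.343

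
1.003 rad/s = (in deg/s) 57.47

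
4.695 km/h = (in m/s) 1.304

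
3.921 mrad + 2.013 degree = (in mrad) 39.05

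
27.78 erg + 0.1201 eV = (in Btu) 2.633e-09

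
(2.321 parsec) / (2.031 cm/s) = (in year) 1.118e+11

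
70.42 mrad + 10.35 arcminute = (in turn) 0.01169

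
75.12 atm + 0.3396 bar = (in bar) 76.45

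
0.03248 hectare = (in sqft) 3496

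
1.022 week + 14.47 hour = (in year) 0.02125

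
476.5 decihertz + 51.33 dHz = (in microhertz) 5.278e+07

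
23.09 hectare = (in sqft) 2.485e+06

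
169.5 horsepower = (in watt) 1.264e+05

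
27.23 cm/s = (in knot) 0.5293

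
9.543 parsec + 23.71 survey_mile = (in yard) 3.22e+17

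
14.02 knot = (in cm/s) 721.3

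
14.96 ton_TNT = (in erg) 6.259e+17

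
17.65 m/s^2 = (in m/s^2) 17.65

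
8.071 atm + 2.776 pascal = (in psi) 118.6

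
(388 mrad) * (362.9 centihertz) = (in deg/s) 80.68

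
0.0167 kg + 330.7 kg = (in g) 3.307e+05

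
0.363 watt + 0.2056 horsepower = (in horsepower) 0.2061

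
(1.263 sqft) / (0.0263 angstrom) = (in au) 0.2982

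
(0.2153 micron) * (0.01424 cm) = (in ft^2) 3.3e-10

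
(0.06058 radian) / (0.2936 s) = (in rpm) 1.97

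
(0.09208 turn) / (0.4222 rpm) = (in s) 13.09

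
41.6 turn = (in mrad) 2.614e+05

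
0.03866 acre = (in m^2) 156.5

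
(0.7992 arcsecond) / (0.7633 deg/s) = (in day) 3.366e-09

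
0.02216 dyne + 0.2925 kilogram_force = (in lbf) 0.6449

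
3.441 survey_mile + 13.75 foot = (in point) 1.571e+07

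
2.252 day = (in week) 0.3217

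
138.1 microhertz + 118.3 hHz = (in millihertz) 1.183e+07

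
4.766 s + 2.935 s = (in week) 1.273e-05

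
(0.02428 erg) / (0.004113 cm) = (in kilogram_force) 6.02e-06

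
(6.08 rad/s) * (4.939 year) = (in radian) 9.47e+08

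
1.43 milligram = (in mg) 1.43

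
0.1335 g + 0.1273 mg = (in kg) 0.0001336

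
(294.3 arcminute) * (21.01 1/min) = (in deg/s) 1.718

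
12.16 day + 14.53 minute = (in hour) 292.1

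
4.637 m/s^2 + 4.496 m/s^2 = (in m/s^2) 9.133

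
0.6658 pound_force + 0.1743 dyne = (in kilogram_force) 0.302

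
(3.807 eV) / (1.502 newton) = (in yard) 4.441e-19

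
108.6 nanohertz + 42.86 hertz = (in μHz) 4.286e+07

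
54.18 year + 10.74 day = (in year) 54.21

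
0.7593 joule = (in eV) 4.739e+18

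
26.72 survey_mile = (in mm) 4.3e+07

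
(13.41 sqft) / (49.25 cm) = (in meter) 2.53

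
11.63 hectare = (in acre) 28.74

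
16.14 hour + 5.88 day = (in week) 0.9361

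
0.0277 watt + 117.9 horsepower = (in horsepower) 117.9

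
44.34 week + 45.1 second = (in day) 310.4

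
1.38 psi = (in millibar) 95.15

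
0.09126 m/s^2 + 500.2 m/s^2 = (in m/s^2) 500.3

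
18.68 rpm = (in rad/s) 1.956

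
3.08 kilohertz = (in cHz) 3.08e+05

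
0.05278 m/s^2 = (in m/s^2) 0.05278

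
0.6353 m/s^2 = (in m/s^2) 0.6353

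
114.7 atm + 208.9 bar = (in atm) 320.9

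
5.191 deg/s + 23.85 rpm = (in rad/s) 2.588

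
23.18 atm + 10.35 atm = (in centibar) 3397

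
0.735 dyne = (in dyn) 0.735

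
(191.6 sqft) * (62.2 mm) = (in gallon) 292.5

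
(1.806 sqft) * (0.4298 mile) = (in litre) 1.161e+05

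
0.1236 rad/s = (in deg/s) 7.082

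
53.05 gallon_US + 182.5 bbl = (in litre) 2.922e+04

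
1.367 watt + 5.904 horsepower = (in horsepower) 5.906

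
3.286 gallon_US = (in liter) 12.44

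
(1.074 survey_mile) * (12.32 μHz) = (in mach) 6.254e-05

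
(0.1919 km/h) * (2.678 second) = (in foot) 0.4683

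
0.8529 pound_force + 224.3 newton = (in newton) 228.1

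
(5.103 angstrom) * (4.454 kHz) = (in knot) 4.418e-06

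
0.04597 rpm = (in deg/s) 0.2758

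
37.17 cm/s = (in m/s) 0.3717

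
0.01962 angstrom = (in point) 5.562e-09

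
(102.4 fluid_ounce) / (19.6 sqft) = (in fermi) 1.663e+12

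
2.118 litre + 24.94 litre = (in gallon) 7.148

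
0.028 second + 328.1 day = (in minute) 4.725e+05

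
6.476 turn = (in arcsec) 8.393e+06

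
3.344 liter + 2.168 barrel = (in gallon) 91.94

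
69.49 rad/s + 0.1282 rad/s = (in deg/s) 3989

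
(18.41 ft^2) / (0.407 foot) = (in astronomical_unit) 9.216e-11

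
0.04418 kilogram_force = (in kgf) 0.04418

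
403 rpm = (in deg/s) 2418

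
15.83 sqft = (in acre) 0.0003634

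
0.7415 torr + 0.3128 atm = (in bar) 0.3179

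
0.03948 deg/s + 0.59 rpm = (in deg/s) 3.579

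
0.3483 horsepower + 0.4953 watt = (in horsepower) 0.349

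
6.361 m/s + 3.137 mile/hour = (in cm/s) 776.3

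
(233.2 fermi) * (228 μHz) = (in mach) 1.562e-19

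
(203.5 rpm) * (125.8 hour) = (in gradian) 6.144e+08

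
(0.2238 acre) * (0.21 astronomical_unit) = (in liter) 2.845e+16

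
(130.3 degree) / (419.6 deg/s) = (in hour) 8.626e-05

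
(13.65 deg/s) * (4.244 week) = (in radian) 6.115e+05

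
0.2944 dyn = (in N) 2.944e-06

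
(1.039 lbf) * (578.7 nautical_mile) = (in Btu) 4695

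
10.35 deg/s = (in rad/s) 0.1806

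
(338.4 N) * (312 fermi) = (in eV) 6.59e+08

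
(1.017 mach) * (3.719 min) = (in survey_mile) 48.01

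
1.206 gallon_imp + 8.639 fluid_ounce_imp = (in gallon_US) 1.513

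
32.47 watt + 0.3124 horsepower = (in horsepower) 0.3559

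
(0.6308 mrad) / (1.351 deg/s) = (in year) 8.483e-10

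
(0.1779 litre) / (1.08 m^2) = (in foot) 0.0005404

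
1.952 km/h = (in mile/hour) 1.213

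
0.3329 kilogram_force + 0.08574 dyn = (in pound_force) 0.7339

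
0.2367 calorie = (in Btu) 0.0009387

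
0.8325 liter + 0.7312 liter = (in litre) 1.564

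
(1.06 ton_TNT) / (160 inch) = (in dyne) 1.091e+14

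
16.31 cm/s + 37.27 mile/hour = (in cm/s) 1682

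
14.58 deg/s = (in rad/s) 0.2545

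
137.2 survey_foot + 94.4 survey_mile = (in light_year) 1.606e-11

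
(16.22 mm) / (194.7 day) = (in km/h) 3.471e-09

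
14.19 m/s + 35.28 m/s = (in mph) 110.7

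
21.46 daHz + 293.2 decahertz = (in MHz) 0.003147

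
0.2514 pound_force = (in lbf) 0.2514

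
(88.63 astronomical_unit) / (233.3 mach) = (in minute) 2.782e+06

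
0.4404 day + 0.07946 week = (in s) 8.611e+04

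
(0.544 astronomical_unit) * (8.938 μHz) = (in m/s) 7.274e+05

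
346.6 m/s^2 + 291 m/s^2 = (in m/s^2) 637.6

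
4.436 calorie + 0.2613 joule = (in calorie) 4.498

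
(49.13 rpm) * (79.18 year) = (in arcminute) 4.416e+13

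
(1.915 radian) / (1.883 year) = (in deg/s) 1.848e-06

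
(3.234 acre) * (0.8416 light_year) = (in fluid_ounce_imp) 3.668e+24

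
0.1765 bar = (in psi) 2.56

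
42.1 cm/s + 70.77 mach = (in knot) 4.684e+04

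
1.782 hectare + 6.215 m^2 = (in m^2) 1.783e+04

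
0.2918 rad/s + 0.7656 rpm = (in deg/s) 21.31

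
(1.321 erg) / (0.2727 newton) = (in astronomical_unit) 3.238e-18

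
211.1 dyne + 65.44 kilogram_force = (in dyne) 6.417e+07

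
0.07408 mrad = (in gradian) 0.004716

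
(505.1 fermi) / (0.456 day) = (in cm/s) 1.282e-15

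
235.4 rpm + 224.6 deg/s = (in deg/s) 1637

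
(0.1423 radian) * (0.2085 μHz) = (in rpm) 2.833e-07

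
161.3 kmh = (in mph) 100.2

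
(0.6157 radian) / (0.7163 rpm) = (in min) 0.1368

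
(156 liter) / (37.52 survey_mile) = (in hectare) 2.584e-10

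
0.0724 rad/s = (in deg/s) 4.148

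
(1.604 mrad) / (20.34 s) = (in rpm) 0.0007531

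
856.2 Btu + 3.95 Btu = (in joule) 9.075e+05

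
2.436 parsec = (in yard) 8.22e+16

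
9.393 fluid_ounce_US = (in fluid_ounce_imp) 9.777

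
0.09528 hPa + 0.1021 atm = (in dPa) 1.035e+05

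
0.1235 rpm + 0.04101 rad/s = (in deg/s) 3.091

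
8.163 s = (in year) 2.588e-07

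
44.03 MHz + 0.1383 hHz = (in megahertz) 44.03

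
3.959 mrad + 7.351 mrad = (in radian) 0.01131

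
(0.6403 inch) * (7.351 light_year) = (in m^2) 1.131e+15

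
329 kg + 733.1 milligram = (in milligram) 3.29e+08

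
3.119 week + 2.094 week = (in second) 3.153e+06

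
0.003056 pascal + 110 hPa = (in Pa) 1.1e+04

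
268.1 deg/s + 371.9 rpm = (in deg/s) 2500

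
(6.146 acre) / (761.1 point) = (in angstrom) 9.263e+14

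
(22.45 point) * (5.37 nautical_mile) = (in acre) 0.01946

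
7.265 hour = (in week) 0.04324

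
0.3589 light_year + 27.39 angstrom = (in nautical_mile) 1.833e+12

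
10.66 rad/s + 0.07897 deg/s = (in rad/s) 10.66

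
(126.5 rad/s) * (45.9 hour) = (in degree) 1.198e+09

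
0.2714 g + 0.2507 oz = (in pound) 0.01627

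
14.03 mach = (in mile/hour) 1.069e+04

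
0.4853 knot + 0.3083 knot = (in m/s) 0.4083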